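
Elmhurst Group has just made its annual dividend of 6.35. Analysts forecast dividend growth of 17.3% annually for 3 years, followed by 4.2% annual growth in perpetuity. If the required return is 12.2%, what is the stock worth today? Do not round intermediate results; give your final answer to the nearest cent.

D_1 = 7.44855
D_2 = 8.73715
D_3 = 10.24868
Terminal value at year 3: TV = D_3×(1+g_2)/(r−g_2) = 10.67912/0.08 = 133.48900
P_0 = D_1/(1+r)^1 + D_2/(1+r)^2 + D_3/(1+r)^3 + TV/(1+r)^3
    = 6.63864 + 6.94039 + 7.25586 + 94.50764 = 115.34253

115.34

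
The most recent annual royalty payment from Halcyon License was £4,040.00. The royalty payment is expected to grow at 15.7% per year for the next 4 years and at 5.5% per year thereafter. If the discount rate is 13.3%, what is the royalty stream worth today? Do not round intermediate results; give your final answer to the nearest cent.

£76456.89

D_1 = 4674.28000
D_2 = 5408.14196
D_3 = 6257.22025
D_4 = 7239.60383
Terminal value at year 4: TV = D_4×(1+g_2)/(r−g_2) = 7637.78204/0.078 = 97920.28253
P_0 = D_1/(1+r)^1 + D_2/(1+r)^2 + D_3/(1+r)^3 + D_4/(1+r)^4 + TV/(1+r)^4
    = 4125.57811 + 4212.96900 + 4302.21106 + 4393.34351 + 59422.78721 = 76456.88889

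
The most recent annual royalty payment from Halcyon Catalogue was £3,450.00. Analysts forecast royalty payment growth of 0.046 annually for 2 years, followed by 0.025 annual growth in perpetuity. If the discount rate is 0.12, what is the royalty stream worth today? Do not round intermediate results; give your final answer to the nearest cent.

£38698.56

D_1 = 3608.70000
D_2 = 3774.70020
Terminal value at year 2: TV = D_2×(1+g_2)/(r−g_2) = 3869.06770/0.095 = 40727.02847
P_0 = D_1/(1+r)^1 + D_2/(1+r)^2 + TV/(1+r)^2
    = 3222.05357 + 3009.16789 + 32467.33775 = 38698.55921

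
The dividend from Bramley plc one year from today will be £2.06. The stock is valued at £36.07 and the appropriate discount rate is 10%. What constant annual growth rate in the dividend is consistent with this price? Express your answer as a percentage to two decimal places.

4.29%

P = D₁/(r−g) ⇒ g = r − D₁/P = 0.1 − £2.06/£36.07 = 0.042889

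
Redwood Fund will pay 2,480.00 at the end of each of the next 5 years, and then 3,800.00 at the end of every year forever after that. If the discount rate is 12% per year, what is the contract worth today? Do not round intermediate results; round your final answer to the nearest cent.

26908.36

PV of 5-year annuity: 2,480.00 × [1 − (1+0.12)^−5] / 0.12 = 8939.84498
Perpetuity value at year 5: 3,800.00 / 0.12 = 31666.66667
PV of perpetuity: 31666.66667 / (1+0.12)^5 = 17968.51710
Total PV = 8939.84498 + 17968.51710 = 26908.36208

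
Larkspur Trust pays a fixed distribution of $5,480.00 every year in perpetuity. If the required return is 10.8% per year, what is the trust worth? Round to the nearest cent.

Level perpetuity: PV = C / r = $5,480.00 / 0.108 = $50,740.74

$50740.74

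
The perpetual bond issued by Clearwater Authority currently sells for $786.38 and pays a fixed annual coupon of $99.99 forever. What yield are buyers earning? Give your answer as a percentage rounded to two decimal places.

P = C/r ⇒ r = C/P = $99.99/$786.38 = 0.127152

12.72%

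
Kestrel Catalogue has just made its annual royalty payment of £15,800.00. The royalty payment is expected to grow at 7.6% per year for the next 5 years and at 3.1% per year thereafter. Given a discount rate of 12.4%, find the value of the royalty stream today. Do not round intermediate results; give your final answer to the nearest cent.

D_1 = 17000.80000
D_2 = 18292.86080
D_3 = 19683.11822
D_4 = 21179.03521
D_5 = 22788.64188
Terminal value at year 5: TV = D_5×(1+g_2)/(r−g_2) = 23495.08978/0.093 = 252635.37397
P_0 = D_1/(1+r)^1 + D_2/(1+r)^2 + D_3/(1+r)^3 + D_4/(1+r)^4 + D_5/(1+r)^5 + TV/(1+r)^5
    = 15125.26690 + 14479.34803 + 13861.01289 + 13269.08351 + 12702.43226 + 140819.43716 = 210256.58075

£210256.58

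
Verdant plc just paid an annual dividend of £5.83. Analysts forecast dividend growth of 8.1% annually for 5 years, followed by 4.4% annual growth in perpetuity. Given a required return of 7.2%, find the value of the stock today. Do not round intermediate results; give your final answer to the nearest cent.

D_1 = 6.30223
D_2 = 6.81271
D_3 = 7.36454
D_4 = 7.96107
D_5 = 8.60591
Terminal value at year 5: TV = D_5×(1+g_2)/(r−g_2) = 8.98457/0.028 = 320.87767
P_0 = D_1/(1+r)^1 + D_2/(1+r)^2 + D_3/(1+r)^3 + D_4/(1+r)^4 + D_5/(1+r)^5 + TV/(1+r)^5
    = 5.87895 + 5.92830 + 5.97807 + 6.02826 + 6.07887 + 226.65514 = 256.54760

£256.55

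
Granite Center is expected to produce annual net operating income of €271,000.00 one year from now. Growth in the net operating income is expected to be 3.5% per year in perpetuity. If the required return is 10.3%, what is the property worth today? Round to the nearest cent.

Growing perpetuity: P = D₁ / (r − g) = €271,000.0000 / (0.103 − 0.035) = €3,985,294.12

€3985294.12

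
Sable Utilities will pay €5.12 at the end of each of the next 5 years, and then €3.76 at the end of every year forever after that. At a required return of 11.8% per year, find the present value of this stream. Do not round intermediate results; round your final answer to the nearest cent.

PV of 5-year annuity: €5.12 × [1 − (1+0.118)^−5] / 0.118 = 18.54827
Perpetuity value at year 5: €3.76 / 0.118 = 31.86441
PV of perpetuity: 31.86441 / (1+0.118)^5 = 18.24302
Total PV = 18.54827 + 18.24302 = 36.79129

€36.79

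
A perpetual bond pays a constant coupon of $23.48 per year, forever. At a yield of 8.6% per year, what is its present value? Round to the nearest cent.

$273.02

Level perpetuity: PV = C / r = $23.48 / 0.086 = $273.02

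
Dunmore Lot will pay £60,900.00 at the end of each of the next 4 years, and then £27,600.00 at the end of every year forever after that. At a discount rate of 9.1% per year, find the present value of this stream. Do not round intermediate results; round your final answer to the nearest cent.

PV of 4-year annuity: £60,900.00 × [1 − (1+0.091)^−4] / 0.091 = 196866.65352
Perpetuity value at year 4: £27,600.00 / 0.091 = 303296.70330
PV of perpetuity: 303296.70330 / (1+0.091)^4 = 214076.34801
Total PV = 196866.65352 + 214076.34801 = 410943.00153

£410943.00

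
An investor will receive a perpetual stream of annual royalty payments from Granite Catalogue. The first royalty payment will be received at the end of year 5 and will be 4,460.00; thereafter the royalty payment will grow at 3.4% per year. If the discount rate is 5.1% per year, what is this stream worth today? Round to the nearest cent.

Value at end of year 4: C₁ / (r − g) = 4,460.00 / (0.051 − 0.034) = 262,352.9412
Discount to today: PV = 262,352.9412 / (1 + 0.051)^4 = 262,352.9412 / 1.220143 = 215,018.13

215018.13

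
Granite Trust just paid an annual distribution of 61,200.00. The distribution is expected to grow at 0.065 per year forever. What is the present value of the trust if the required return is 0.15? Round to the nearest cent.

766800.00

D₁ = D₀ × (1 + g) = 61,200.00 × 1.065 = 65,178.0000
Growing perpetuity: P = D₁ / (r − g) = 65,178.0000 / (0.15 − 0.065) = 766,800.00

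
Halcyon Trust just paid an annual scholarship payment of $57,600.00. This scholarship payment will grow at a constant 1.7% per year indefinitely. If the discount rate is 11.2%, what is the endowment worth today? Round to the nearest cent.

$616623.16

D₁ = D₀ × (1 + g) = $57,600.00 × 1.017 = $58,579.2000
Growing perpetuity: P = D₁ / (r − g) = $58,579.2000 / (0.112 − 0.017) = $616,623.16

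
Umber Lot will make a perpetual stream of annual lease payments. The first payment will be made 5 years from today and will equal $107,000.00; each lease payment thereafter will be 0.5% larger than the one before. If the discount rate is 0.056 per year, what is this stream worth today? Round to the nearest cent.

Value at end of year 4: C₁ / (r − g) = $107,000.00 / (0.056 − 0.005) = $2,098,039.2157
Discount to today: PV = $2,098,039.2157 / (1 + 0.056)^4 = $2,098,039.2157 / 1.243528 = $1,687,166.44

$1687166.44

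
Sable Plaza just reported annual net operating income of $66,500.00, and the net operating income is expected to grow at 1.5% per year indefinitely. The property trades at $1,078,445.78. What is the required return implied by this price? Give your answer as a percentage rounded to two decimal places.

D₁ = $66,500.00 × 1.015 = $67,497.5000
P = D₁/(r − g) ⇒ r = D₁/P + g = $67,497.5000/$1,078,445.78 + 0.015 = 0.062588 + 0.015 = 0.077588

7.76%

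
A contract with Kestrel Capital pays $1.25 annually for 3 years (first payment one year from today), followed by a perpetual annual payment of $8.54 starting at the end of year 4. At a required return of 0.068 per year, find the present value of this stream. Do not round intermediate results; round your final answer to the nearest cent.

PV of 3-year annuity: $1.25 × [1 − (1+0.068)^−3] / 0.068 = 3.29242
Perpetuity value at year 3: $8.54 / 0.068 = 125.58824
PV of perpetuity: 125.58824 / (1+0.068)^3 = 103.09443
Total PV = 3.29242 + 103.09443 = 106.38685

$106.39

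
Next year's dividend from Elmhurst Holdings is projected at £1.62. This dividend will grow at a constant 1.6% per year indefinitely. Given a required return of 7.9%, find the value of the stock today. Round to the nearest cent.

Growing perpetuity: P = D₁ / (r − g) = £1.6200 / (0.079 − 0.016) = £25.71

£25.71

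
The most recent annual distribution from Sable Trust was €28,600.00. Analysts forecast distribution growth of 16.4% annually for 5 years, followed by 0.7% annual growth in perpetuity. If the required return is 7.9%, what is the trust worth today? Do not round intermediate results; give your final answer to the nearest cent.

€764975.40

D_1 = 33290.40000
D_2 = 38750.02560
D_3 = 45105.02980
D_4 = 52502.25469
D_5 = 61112.62445
Terminal value at year 5: TV = D_5×(1+g_2)/(r−g_2) = 61540.41282/0.072 = 854727.95590
P_0 = D_1/(1+r)^1 + D_2/(1+r)^2 + D_3/(1+r)^3 + D_4/(1+r)^4 + D_5/(1+r)^5 + TV/(1+r)^5
    = 30853.01205 + 33283.50883 + 35905.47199 + 38733.98461 + 41785.31797 + 584414.09988 = 764975.39532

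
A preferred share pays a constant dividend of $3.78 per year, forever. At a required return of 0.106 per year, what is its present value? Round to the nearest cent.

$35.66

Level perpetuity: PV = C / r = $3.78 / 0.106 = $35.66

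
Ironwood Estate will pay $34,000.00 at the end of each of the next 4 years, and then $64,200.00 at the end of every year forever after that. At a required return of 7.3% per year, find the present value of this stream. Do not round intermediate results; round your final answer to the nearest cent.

PV of 4-year annuity: $34,000.00 × [1 − (1+0.073)^−4] / 0.073 = 114389.50030
Perpetuity value at year 4: $64,200.00 / 0.073 = 879452.05479
PV of perpetuity: 879452.05479 / (1+0.073)^4 = 663457.76304
Total PV = 114389.50030 + 663457.76304 = 777847.26335

$777847.26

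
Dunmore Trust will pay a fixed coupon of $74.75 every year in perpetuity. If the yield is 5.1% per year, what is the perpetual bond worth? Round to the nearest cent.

$1465.69

Level perpetuity: PV = C / r = $74.75 / 0.051 = $1,465.69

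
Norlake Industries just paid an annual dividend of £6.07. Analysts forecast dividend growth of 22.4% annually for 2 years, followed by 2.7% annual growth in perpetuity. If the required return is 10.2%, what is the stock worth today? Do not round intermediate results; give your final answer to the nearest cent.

£116.77

D_1 = 7.42968
D_2 = 9.09393
Terminal value at year 2: TV = D_2×(1+g_2)/(r−g_2) = 9.33946/0.075 = 124.52619
P_0 = D_1/(1+r)^1 + D_2/(1+r)^2 + TV/(1+r)^2
    = 6.74200 + 7.48839 + 102.54099 = 116.77138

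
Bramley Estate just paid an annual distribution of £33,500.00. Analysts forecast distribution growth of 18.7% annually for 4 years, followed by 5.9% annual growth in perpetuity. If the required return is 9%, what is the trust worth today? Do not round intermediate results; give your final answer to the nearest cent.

D_1 = 39764.50000
D_2 = 47200.46150
D_3 = 56026.94780
D_4 = 66503.98704
Terminal value at year 4: TV = D_4×(1+g_2)/(r−g_2) = 70427.72227/0.031 = 2271862.00886
P_0 = D_1/(1+r)^1 + D_2/(1+r)^2 + D_3/(1+r)^3 + D_4/(1+r)^4 + TV/(1+r)^4
    = 36481.19266 + 39727.68412 + 43263.08353 + 47113.10105 + 1609444.32313 = 1776029.38450

£1776029.38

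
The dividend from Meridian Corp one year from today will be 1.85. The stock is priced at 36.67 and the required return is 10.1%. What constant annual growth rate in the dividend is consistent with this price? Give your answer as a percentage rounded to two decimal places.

5.06%

P = D₁/(r−g) ⇒ g = r − D₁/P = 0.101 − 1.85/36.67 = 0.050550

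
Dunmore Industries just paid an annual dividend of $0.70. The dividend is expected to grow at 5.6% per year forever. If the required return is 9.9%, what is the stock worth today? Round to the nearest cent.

$17.19

D₁ = D₀ × (1 + g) = $0.70 × 1.056 = $0.7392
Growing perpetuity: P = D₁ / (r − g) = $0.7392 / (0.099 − 0.056) = $17.19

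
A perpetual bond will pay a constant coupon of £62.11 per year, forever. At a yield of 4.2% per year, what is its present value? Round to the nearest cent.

Level perpetuity: PV = C / r = £62.11 / 0.042 = £1,478.81

£1478.81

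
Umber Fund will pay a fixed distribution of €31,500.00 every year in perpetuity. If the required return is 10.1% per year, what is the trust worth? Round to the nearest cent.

€311881.19

Level perpetuity: PV = C / r = €31,500.00 / 0.101 = €311,881.19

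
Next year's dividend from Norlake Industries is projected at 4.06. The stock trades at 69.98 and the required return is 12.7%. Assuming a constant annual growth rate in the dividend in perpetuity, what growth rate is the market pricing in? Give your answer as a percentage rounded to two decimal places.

P = D₁/(r−g) ⇒ g = r − D₁/P = 0.127 − 4.06/69.98 = 0.068983

6.90%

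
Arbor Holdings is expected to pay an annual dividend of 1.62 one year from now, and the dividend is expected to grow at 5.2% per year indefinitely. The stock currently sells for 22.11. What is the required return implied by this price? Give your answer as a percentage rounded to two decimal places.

12.53%

P = D₁/(r − g) ⇒ r = D₁/P + g = 1.6200/22.11 + 0.052 = 0.073270 + 0.052 = 0.125270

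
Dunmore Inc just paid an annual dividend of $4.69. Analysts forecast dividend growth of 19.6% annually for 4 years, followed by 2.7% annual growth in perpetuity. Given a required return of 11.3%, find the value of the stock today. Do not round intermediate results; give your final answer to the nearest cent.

D_1 = 5.60924
D_2 = 6.70865
D_3 = 8.02355
D_4 = 9.59616
Terminal value at year 4: TV = D_4×(1+g_2)/(r−g_2) = 9.85526/0.086 = 114.59603
P_0 = D_1/(1+r)^1 + D_2/(1+r)^2 + D_3/(1+r)^3 + D_4/(1+r)^4 + TV/(1+r)^4
    = 5.03975 + 5.41558 + 5.81944 + 6.25341 + 74.67735 = 97.20552

$97.21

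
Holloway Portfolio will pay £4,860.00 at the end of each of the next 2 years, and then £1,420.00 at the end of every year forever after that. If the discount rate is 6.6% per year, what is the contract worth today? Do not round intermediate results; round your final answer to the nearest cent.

PV of 2-year annuity: £4,860.00 × [1 − (1+0.066)^−2] / 0.066 = 8835.92818
Perpetuity value at year 2: £1,420.00 / 0.066 = 21515.15152
PV of perpetuity: 21515.15152 / (1+0.066)^2 = 18933.46057
Total PV = 8835.92818 + 18933.46057 = 27769.38874

£27769.39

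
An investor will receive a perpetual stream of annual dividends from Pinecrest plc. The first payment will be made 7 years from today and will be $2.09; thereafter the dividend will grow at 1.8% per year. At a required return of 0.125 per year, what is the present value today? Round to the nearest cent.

$9.63

Value at end of year 6: C₁ / (r − g) = $2.09 / (0.125 − 0.018) = $19.5327
Discount to today: PV = $19.5327 / (1 + 0.125)^6 = $19.5327 / 2.027287 = $9.63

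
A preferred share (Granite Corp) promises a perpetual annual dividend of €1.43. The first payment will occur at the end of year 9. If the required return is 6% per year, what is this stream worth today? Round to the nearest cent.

€14.95

Value at end of year 8: C / r = €1.43 / 0.06 = €23.8333
Discount to today: PV = €23.8333 / (1 + 0.06)^8 = €23.8333 / 1.593848 = €14.95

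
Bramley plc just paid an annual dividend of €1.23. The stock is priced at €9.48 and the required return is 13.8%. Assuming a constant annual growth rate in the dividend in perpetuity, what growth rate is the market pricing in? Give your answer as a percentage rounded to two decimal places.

0.73%

P = D₀(1+g)/(r−g) ⇒ P(r−g) = D₀(1+g) ⇒ g(P+D₀) = P·r − D₀
g = (P·r − D₀)/(P + D₀) = (€9.48×0.138 − €1.23) / (€9.48 + €1.23) = 0.007305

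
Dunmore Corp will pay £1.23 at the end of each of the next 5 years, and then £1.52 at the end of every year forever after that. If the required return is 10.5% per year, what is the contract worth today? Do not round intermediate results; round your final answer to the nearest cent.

PV of 5-year annuity: £1.23 × [1 − (1+0.105)^−5] / 0.105 = 4.60372
Perpetuity value at year 5: £1.52 / 0.105 = 14.47619
PV of perpetuity: 14.47619 / (1+0.105)^5 = 8.78705
Total PV = 4.60372 + 8.78705 = 13.39076

£13.39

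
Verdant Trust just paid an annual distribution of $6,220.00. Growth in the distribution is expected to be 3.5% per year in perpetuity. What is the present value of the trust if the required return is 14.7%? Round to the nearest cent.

D₁ = D₀ × (1 + g) = $6,220.00 × 1.035 = $6,437.7000
Growing perpetuity: P = D₁ / (r − g) = $6,437.7000 / (0.147 − 0.035) = $57,479.46

$57479.46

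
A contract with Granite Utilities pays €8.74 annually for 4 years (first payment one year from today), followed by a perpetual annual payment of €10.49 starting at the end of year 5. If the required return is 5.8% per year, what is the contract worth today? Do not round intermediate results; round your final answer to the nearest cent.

€174.77

PV of 4-year annuity: €8.74 × [1 − (1+0.058)^−4] / 0.058 = 30.42424
Perpetuity value at year 4: €10.49 / 0.058 = 180.86207
PV of perpetuity: 180.86207 / (1+0.058)^4 = 144.34602
Total PV = 30.42424 + 144.34602 = 174.77026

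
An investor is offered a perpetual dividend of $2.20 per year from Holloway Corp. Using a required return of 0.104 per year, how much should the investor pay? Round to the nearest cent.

$21.15

Level perpetuity: PV = C / r = $2.20 / 0.104 = $21.15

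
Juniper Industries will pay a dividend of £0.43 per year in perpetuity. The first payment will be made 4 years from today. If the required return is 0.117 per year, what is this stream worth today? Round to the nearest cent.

£2.64

Value at end of year 3: C / r = £0.43 / 0.117 = £3.6752
Discount to today: PV = £3.6752 / (1 + 0.117)^3 = £3.6752 / 1.393669 = £2.64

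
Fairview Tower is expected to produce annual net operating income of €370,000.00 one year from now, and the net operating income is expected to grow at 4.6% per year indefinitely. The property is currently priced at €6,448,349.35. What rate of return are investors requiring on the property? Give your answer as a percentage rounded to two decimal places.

10.34%

P = D₁/(r − g) ⇒ r = D₁/P + g = €370,000.0000/€6,448,349.35 + 0.046 = 0.057379 + 0.046 = 0.103379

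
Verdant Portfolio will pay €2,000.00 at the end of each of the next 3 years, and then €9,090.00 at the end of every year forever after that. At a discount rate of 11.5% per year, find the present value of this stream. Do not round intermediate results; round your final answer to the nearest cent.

PV of 3-year annuity: €2,000.00 × [1 − (1+0.115)^−3] / 0.115 = 4845.23877
Perpetuity value at year 3: €9,090.00 / 0.115 = 79043.47826
PV of perpetuity: 79043.47826 / (1+0.115)^3 = 57021.86804
Total PV = 4845.23877 + 57021.86804 = 61867.10681

€61867.11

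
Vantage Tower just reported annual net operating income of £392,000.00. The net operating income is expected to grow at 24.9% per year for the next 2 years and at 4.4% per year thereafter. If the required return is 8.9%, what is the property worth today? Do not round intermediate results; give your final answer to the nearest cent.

£12928328.78

D_1 = 489608.00000
D_2 = 611520.39200
Terminal value at year 2: TV = D_2×(1+g_2)/(r−g_2) = 638427.28925/0.045 = 14187273.09440
P_0 = D_1/(1+r)^1 + D_2/(1+r)^2 + TV/(1+r)^2
    = 449594.12305 + 515650.19255 + 11963084.46718 = 12928328.78278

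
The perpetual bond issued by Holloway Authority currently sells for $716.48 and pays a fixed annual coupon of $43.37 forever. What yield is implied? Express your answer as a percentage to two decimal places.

P = C/r ⇒ r = C/P = $43.37/$716.48 = 0.060532

6.05%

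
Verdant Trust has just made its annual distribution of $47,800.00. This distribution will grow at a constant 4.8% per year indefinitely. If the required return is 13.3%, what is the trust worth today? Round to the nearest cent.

D₁ = D₀ × (1 + g) = $47,800.00 × 1.048 = $50,094.4000
Growing perpetuity: P = D₁ / (r − g) = $50,094.4000 / (0.133 − 0.048) = $589,345.88

$589345.88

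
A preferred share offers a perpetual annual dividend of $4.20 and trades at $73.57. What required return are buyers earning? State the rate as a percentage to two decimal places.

P = C/r ⇒ r = C/P = $4.20/$73.57 = 0.057088

5.71%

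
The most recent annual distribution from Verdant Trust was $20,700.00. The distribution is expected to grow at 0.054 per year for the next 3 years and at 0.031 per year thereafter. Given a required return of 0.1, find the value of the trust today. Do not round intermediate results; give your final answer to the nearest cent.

D_1 = 21817.80000
D_2 = 22995.96120
D_3 = 24237.74310
Terminal value at year 3: TV = D_3×(1+g_2)/(r−g_2) = 24989.11314/0.069 = 362161.06002
P_0 = D_1/(1+r)^1 + D_2/(1+r)^2 + D_3/(1+r)^3 + TV/(1+r)^3
    = 19834.36364 + 19004.92661 + 18210.17514 + 272096.96470 = 329146.43008

$329146.43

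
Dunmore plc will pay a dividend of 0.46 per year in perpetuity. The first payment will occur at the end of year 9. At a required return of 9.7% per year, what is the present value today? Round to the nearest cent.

Value at end of year 8: C / r = 0.46 / 0.097 = 4.7423
Discount to today: PV = 4.7423 / (1 + 0.097)^8 = 4.7423 / 2.097264 = 2.26

2.26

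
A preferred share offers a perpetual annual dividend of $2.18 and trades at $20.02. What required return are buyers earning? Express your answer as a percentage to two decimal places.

10.89%

P = C/r ⇒ r = C/P = $2.18/$20.02 = 0.108891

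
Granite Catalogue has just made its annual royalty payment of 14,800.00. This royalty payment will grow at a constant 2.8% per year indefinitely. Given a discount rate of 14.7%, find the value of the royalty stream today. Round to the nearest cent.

127852.10

D₁ = D₀ × (1 + g) = 14,800.00 × 1.028 = 15,214.4000
Growing perpetuity: P = D₁ / (r − g) = 15,214.4000 / (0.147 − 0.028) = 127,852.10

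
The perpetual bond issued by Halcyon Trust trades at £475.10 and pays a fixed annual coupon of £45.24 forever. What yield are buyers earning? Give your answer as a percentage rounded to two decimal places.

P = C/r ⇒ r = C/P = £45.24/£475.10 = 0.095222

9.52%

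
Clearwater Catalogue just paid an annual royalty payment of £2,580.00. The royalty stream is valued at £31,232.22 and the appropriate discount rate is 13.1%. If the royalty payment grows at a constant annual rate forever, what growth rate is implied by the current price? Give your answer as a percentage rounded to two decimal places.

P = D₀(1+g)/(r−g) ⇒ P(r−g) = D₀(1+g) ⇒ g(P+D₀) = P·r − D₀
g = (P·r − D₀)/(P + D₀) = (£31,232.22×0.131 − £2,580.00) / (£31,232.22 + £2,580.00) = 0.044700

4.47%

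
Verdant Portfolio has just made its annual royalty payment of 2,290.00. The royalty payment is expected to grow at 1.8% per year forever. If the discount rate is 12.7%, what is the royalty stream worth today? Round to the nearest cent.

21387.34

D₁ = D₀ × (1 + g) = 2,290.00 × 1.018 = 2,331.2200
Growing perpetuity: P = D₁ / (r − g) = 2,331.2200 / (0.127 − 0.018) = 21,387.34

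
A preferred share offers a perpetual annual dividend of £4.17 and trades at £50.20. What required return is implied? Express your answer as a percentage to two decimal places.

8.31%

P = C/r ⇒ r = C/P = £4.17/£50.20 = 0.083068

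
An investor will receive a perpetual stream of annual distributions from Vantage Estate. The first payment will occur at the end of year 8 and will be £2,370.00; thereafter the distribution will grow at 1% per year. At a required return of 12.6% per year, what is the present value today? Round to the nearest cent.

£8902.70

Value at end of year 7: C₁ / (r − g) = £2,370.00 / (0.126 − 0.01) = £20,431.0345
Discount to today: PV = £20,431.0345 / (1 + 0.126)^7 = £20,431.0345 / 2.294926 = £8,902.70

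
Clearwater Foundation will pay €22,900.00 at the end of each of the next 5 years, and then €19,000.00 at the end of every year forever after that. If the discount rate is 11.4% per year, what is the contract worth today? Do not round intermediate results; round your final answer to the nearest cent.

€180936.80

PV of 5-year annuity: €22,900.00 × [1 − (1+0.114)^−5] / 0.114 = 83791.27189
Perpetuity value at year 5: €19,000.00 / 0.114 = 166666.66667
PV of perpetuity: 166666.66667 / (1+0.114)^5 = 97145.52405
Total PV = 83791.27189 + 97145.52405 = 180936.79594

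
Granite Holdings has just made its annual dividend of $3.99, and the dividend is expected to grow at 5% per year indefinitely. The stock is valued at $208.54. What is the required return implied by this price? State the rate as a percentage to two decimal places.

7.01%

D₁ = $3.99 × 1.05 = $4.1895
P = D₁/(r − g) ⇒ r = D₁/P + g = $4.1895/$208.54 + 0.05 = 0.020090 + 0.05 = 0.070090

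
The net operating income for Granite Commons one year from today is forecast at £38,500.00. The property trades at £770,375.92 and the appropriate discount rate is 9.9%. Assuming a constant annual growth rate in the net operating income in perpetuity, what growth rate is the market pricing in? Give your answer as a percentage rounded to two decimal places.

4.90%

P = D₁/(r−g) ⇒ g = r − D₁/P = 0.099 − £38,500.00/£770,375.92 = 0.049024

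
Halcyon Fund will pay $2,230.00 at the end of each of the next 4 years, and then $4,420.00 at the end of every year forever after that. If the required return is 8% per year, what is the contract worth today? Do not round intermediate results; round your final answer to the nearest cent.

$47996.44

PV of 4-year annuity: $2,230.00 × [1 − (1+0.08)^−4] / 0.08 = 7386.04285
Perpetuity value at year 4: $4,420.00 / 0.08 = 55250.00000
PV of perpetuity: 55250.00000 / (1+0.08)^4 = 40610.39937
Total PV = 7386.04285 + 40610.39937 = 47996.44222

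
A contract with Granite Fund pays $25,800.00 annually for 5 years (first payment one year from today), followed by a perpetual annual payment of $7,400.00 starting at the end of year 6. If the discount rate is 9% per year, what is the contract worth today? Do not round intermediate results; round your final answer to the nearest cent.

PV of 5-year annuity: $25,800.00 × [1 − (1+0.09)^−5] / 0.09 = 100353.00259
Perpetuity value at year 5: $7,400.00 / 0.09 = 82222.22222
PV of perpetuity: 82222.22222 / (1+0.09)^5 = 53438.80287
Total PV = 100353.00259 + 53438.80287 = 153791.80547

$153791.81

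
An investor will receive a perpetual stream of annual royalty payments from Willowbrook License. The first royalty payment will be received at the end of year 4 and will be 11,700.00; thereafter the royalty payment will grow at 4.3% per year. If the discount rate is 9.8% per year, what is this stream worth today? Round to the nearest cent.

Value at end of year 3: C₁ / (r − g) = 11,700.00 / (0.098 − 0.043) = 212,727.2727
Discount to today: PV = 212,727.2727 / (1 + 0.098)^3 = 212,727.2727 / 1.323753 = 160,700.10

160700.10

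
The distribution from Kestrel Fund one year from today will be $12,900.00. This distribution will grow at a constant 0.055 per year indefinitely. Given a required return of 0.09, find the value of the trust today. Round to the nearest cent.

$368571.43

Growing perpetuity: P = D₁ / (r − g) = $12,900.0000 / (0.09 − 0.055) = $368,571.43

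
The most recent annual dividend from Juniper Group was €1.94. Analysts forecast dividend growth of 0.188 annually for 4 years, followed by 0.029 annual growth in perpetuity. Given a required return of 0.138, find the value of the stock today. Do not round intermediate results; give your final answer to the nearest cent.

€30.40

D_1 = 2.30472
D_2 = 2.73801
D_3 = 3.25275
D_4 = 3.86427
Terminal value at year 4: TV = D_4×(1+g_2)/(r−g_2) = 3.97633/0.109 = 36.48013
P_0 = D_1/(1+r)^1 + D_2/(1+r)^2 + D_3/(1+r)^3 + D_4/(1+r)^4 + TV/(1+r)^4
    = 2.02524 + 2.11422 + 2.20711 + 2.30408 + 21.75141 = 30.40206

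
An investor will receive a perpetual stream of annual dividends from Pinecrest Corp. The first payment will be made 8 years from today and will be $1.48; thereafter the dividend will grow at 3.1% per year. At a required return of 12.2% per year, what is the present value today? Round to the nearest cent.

Value at end of year 7: C₁ / (r − g) = $1.48 / (0.122 − 0.031) = $16.2637
Discount to today: PV = $16.2637 / (1 + 0.122)^7 = $16.2637 / 2.238463 = $7.27

$7.27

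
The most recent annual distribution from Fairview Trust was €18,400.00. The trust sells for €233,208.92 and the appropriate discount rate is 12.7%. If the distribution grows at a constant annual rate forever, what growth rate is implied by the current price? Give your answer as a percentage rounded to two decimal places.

4.46%

P = D₀(1+g)/(r−g) ⇒ P(r−g) = D₀(1+g) ⇒ g(P+D₀) = P·r − D₀
g = (P·r − D₀)/(P + D₀) = (€233,208.92×0.127 − €18,400.00) / (€233,208.92 + €18,400.00) = 0.044583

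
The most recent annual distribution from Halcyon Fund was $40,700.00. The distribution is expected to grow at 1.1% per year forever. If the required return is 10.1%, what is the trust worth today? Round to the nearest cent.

$457196.67

D₁ = D₀ × (1 + g) = $40,700.00 × 1.011 = $41,147.7000
Growing perpetuity: P = D₁ / (r − g) = $41,147.7000 / (0.101 − 0.011) = $457,196.67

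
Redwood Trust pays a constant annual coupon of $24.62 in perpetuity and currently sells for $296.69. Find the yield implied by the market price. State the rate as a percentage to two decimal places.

8.30%

P = C/r ⇒ r = C/P = $24.62/$296.69 = 0.082982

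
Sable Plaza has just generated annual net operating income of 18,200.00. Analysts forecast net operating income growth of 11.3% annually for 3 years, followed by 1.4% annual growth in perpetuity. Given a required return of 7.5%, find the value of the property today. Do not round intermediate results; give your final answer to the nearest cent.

D_1 = 20256.60000
D_2 = 22545.59580
D_3 = 25093.24813
Terminal value at year 3: TV = D_3×(1+g_2)/(r−g_2) = 25444.55360/0.061 = 417123.82949
P_0 = D_1/(1+r)^1 + D_2/(1+r)^2 + D_3/(1+r)^3 + TV/(1+r)^3
    = 18843.34884 + 19509.43931 + 20199.07530 + 335768.23535 = 394320.09879

394320.10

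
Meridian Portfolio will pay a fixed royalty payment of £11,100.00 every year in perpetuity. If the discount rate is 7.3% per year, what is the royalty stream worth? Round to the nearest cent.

£152054.79

Level perpetuity: PV = C / r = £11,100.00 / 0.073 = £152,054.79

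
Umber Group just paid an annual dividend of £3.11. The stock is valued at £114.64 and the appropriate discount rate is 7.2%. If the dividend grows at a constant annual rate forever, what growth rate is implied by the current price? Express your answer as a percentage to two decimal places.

4.37%

P = D₀(1+g)/(r−g) ⇒ P(r−g) = D₀(1+g) ⇒ g(P+D₀) = P·r − D₀
g = (P·r − D₀)/(P + D₀) = (£114.64×0.072 − £3.11) / (£114.64 + £3.11) = 0.043686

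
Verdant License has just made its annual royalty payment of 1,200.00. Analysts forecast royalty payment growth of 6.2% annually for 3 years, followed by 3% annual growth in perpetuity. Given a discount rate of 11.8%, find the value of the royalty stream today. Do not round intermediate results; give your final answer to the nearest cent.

15290.07

D_1 = 1274.40000
D_2 = 1353.41280
D_3 = 1437.32439
Terminal value at year 3: TV = D_3×(1+g_2)/(r−g_2) = 1480.44413/0.088 = 16823.22870
P_0 = D_1/(1+r)^1 + D_2/(1+r)^2 + D_3/(1+r)^3 + TV/(1+r)^3
    = 1139.89267 + 1082.79607 + 1028.55942 + 12038.82047 = 15290.06863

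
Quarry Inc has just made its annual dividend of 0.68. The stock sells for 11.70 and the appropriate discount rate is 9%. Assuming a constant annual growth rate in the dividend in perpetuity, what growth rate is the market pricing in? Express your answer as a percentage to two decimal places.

P = D₀(1+g)/(r−g) ⇒ P(r−g) = D₀(1+g) ⇒ g(P+D₀) = P·r − D₀
g = (P·r − D₀)/(P + D₀) = (11.70×0.09 − 0.68) / (11.70 + 0.68) = 0.030129

3.01%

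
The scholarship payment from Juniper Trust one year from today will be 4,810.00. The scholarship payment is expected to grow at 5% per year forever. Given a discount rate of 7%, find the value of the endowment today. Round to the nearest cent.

Growing perpetuity: P = D₁ / (r − g) = 4,810.0000 / (0.07 − 0.05) = 240,500.00

240500.00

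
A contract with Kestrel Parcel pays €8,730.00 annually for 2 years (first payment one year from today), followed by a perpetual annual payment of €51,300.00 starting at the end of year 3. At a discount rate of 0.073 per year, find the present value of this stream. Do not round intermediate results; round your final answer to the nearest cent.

PV of 2-year annuity: €8,730.00 × [1 − (1+0.073)^−2] / 0.073 = 15718.60867
Perpetuity value at year 2: €51,300.00 / 0.073 = 702739.72603
PV of perpetuity: 702739.72603 / (1+0.073)^2 = 610372.64416
Total PV = 15718.60867 + 610372.64416 = 626091.25283

€626091.25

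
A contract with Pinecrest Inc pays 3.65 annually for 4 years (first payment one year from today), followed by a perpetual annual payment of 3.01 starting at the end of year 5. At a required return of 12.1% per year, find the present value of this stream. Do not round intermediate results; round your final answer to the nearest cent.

PV of 4-year annuity: 3.65 × [1 − (1+0.121)^−4] / 0.121 = 11.06302
Perpetuity value at year 4: 3.01 / 0.121 = 24.87603
PV of perpetuity: 24.87603 / (1+0.121)^4 = 15.75283
Total PV = 11.06302 + 15.75283 = 26.81585

26.82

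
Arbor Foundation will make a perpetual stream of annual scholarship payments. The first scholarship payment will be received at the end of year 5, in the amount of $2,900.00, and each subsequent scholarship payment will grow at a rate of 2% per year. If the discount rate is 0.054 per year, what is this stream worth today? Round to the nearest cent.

Value at end of year 4: C₁ / (r − g) = $2,900.00 / (0.054 − 0.02) = $85,294.1176
Discount to today: PV = $85,294.1176 / (1 + 0.054)^4 = $85,294.1176 / 1.234134 = $69,112.51

$69112.51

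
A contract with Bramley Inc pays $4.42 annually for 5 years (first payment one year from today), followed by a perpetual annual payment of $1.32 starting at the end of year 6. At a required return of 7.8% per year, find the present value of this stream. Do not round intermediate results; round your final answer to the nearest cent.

PV of 5-year annuity: $4.42 × [1 − (1+0.078)^−5] / 0.078 = 17.74120
Perpetuity value at year 5: $1.32 / 0.078 = 16.92308
PV of perpetuity: 16.92308 / (1+0.078)^5 = 11.62480
Total PV = 17.74120 + 11.62480 = 29.36600

$29.37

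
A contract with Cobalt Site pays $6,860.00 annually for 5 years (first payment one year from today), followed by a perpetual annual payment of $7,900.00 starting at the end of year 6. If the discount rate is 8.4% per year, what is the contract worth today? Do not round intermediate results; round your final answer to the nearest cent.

PV of 5-year annuity: $6,860.00 × [1 − (1+0.084)^−5] / 0.084 = 27103.64433
Perpetuity value at year 5: $7,900.00 / 0.084 = 94047.61905
PV of perpetuity: 94047.61905 / (1+0.084)^5 = 62834.96742
Total PV = 27103.64433 + 62834.96742 = 89938.61174

$89938.61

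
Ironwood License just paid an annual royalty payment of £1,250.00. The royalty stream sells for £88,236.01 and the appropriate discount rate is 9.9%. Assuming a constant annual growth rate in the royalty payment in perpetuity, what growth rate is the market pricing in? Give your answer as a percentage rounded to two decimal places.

8.36%

P = D₀(1+g)/(r−g) ⇒ P(r−g) = D₀(1+g) ⇒ g(P+D₀) = P·r − D₀
g = (P·r − D₀)/(P + D₀) = (£88,236.01×0.099 − £1,250.00) / (£88,236.01 + £1,250.00) = 0.083648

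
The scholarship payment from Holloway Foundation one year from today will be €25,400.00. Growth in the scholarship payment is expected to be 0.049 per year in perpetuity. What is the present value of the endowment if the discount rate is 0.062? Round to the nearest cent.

Growing perpetuity: P = D₁ / (r − g) = €25,400.0000 / (0.062 − 0.049) = €1,953,846.15

€1953846.15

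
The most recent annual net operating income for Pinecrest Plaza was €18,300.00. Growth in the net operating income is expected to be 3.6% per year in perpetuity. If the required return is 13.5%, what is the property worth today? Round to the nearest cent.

€191503.03

D₁ = D₀ × (1 + g) = €18,300.00 × 1.036 = €18,958.8000
Growing perpetuity: P = D₁ / (r − g) = €18,958.8000 / (0.135 − 0.036) = €191,503.03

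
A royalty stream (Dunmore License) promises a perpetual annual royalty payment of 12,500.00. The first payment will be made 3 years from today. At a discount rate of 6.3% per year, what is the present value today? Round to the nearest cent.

Value at end of year 2: C / r = 12,500.00 / 0.063 = 198,412.6984
Discount to today: PV = 198,412.6984 / (1 + 0.063)^2 = 198,412.6984 / 1.129969 = 175,591.28

175591.28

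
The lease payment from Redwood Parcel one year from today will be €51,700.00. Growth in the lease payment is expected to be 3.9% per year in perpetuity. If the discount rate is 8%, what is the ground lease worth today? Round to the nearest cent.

€1260975.61

Growing perpetuity: P = D₁ / (r − g) = €51,700.0000 / (0.08 − 0.039) = €1,260,975.61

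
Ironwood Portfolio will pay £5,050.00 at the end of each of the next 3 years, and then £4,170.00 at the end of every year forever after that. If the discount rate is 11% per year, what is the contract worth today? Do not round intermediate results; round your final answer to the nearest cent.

PV of 3-year annuity: £5,050.00 × [1 − (1+0.11)^−3] / 0.11 = 12340.75931
Perpetuity value at year 3: £4,170.00 / 0.11 = 37909.09091
PV of perpetuity: 37909.09091 / (1+0.11)^3 = 27718.80055
Total PV = 12340.75931 + 27718.80055 = 40059.55986

£40059.56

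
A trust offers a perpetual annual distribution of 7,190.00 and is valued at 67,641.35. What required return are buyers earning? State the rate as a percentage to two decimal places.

10.63%

P = C/r ⇒ r = C/P = 7,190.00/67,641.35 = 0.106296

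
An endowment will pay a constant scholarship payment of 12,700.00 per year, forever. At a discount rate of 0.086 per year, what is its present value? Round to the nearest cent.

Level perpetuity: PV = C / r = 12,700.00 / 0.086 = 147,674.42

147674.42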